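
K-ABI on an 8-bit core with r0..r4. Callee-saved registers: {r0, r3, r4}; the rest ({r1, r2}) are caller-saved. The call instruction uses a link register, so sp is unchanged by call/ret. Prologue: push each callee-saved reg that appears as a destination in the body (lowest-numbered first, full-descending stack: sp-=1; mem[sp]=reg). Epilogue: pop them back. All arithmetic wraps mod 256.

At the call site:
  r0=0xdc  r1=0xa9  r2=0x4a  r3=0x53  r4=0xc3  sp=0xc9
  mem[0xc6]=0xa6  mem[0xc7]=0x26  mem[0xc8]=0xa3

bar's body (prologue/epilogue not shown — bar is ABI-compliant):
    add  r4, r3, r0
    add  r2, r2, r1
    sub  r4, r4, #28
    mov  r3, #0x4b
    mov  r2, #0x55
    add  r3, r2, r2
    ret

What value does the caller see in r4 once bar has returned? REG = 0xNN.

REG = 0xc3

prologue: push r3 -> mem[0xc8]=0x53, sp=0xc8
prologue: push r4 -> mem[0xc7]=0xc3, sp=0xc7
body[0] add  r4, r3, r0 -> r4=0x2f
body[1] add  r2, r2, r1 -> r2=0xf3
body[2] sub  r4, r4, #28 -> r4=0x13
body[3] mov  r3, #0x4b -> r3=0x4b
body[4] mov  r2, #0x55 -> r2=0x55
body[5] add  r3, r2, r2 -> r3=0xaa
epilogue: pop r4=0xc3, sp=0xc8
epilogue: pop r3=0x53, sp=0xc9
r4 is callee-saved -> restored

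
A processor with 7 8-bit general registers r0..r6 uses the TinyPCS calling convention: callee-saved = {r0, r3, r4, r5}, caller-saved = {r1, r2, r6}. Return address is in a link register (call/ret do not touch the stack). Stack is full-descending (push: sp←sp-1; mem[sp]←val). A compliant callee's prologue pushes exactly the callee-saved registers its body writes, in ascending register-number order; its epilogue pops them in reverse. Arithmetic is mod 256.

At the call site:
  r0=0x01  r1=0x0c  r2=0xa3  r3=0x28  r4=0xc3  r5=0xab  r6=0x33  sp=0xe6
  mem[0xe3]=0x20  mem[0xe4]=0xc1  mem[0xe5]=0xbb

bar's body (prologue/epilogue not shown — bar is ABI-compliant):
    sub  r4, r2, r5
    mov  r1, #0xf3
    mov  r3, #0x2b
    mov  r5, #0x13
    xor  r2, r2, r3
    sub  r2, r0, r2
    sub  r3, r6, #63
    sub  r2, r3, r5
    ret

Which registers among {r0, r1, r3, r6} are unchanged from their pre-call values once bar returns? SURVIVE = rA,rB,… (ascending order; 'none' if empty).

prologue: push r3 -> mem[0xe5]=0x28, sp=0xe5
prologue: push r4 -> mem[0xe4]=0xc3, sp=0xe4
prologue: push r5 -> mem[0xe3]=0xab, sp=0xe3
body[0] sub  r4, r2, r5 -> r4=0xf8
body[1] mov  r1, #0xf3 -> r1=0xf3
body[2] mov  r3, #0x2b -> r3=0x2b
body[3] mov  r5, #0x13 -> r5=0x13
body[4] xor  r2, r2, r3 -> r2=0x88
body[5] sub  r2, r0, r2 -> r2=0x79
body[6] sub  r3, r6, #63 -> r3=0xf4
body[7] sub  r2, r3, r5 -> r2=0xe1
epilogue: pop r5=0xab, sp=0xe4
epilogue: pop r4=0xc3, sp=0xe5
epilogue: pop r3=0x28, sp=0xe6
r0: callee-saved, written=False
r1: caller-saved, written=True
r3: callee-saved, written=True
r6: caller-saved, written=False

SURVIVE = r0,r3,r6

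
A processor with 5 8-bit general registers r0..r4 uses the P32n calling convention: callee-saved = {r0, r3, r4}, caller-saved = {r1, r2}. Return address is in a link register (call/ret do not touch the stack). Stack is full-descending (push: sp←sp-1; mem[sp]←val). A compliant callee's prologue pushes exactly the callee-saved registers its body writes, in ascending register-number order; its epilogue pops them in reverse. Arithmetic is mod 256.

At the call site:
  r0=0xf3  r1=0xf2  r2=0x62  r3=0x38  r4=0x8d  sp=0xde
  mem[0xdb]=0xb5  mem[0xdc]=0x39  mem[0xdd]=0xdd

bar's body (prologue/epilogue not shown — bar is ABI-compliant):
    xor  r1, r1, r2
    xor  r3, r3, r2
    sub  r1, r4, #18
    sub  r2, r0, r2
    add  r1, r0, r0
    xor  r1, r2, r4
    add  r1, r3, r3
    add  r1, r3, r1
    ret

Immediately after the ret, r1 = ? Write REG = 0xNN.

prologue: push r3 → mem[0xdd]=0x38, sp=0xdd
body[0] xor  r1, r1, r2 → r1=0x90
body[1] xor  r3, r3, r2 → r3=0x5a
body[2] sub  r1, r4, #18 → r1=0x7b
body[3] sub  r2, r0, r2 → r2=0x91
body[4] add  r1, r0, r0 → r1=0xe6
body[5] xor  r1, r2, r4 → r1=0x1c
body[6] add  r1, r3, r3 → r1=0xb4
body[7] add  r1, r3, r1 → r1=0x0e
epilogue: pop r3=0x38, sp=0xde
r1 is caller-saved → body value

REG = 0x0e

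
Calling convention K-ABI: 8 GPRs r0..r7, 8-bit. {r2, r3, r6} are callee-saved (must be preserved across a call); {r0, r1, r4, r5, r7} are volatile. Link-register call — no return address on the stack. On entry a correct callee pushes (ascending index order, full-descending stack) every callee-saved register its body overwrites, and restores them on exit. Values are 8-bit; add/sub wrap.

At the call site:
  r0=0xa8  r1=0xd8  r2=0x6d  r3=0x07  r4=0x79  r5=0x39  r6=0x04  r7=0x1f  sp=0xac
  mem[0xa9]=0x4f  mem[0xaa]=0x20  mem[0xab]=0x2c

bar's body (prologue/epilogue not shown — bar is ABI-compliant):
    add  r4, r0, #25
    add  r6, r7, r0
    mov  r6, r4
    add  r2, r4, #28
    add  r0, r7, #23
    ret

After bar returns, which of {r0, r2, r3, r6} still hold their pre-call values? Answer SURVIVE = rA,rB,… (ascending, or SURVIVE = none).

prologue: push r2 -> mem[0xab]=0x6d, sp=0xab
prologue: push r6 -> mem[0xaa]=0x04, sp=0xaa
body[0] add  r4, r0, #25 -> r4=0xc1
body[1] add  r6, r7, r0 -> r6=0xc7
body[2] mov  r6, r4 -> r6=0xc1
body[3] add  r2, r4, #28 -> r2=0xdd
body[4] add  r0, r7, #23 -> r0=0x36
epilogue: pop r6=0x04, sp=0xab
epilogue: pop r2=0x6d, sp=0xac
r0: caller-saved, written=True
r2: callee-saved, written=True
r3: callee-saved, written=False
r6: callee-saved, written=True

SURVIVE = r2,r3,r6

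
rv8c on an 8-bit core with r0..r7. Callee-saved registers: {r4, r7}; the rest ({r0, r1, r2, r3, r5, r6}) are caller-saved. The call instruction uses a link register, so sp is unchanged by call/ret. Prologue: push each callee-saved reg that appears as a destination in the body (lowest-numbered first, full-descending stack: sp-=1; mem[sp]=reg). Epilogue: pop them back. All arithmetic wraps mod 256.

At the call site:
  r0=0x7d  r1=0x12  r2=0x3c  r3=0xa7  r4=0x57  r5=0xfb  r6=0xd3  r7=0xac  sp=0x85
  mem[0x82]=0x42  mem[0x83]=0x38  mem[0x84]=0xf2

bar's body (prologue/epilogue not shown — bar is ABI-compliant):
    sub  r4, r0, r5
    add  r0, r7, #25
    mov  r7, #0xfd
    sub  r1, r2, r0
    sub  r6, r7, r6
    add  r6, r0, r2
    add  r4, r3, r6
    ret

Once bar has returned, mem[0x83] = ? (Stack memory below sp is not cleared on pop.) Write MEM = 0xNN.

prologue: push r4 -> mem[0x84]=0x57, sp=0x84
prologue: push r7 -> mem[0x83]=0xac, sp=0x83
body[0] sub  r4, r0, r5 -> r4=0x82
body[1] add  r0, r7, #25 -> r0=0xc5
body[2] mov  r7, #0xfd -> r7=0xfd
body[3] sub  r1, r2, r0 -> r1=0x77
body[4] sub  r6, r7, r6 -> r6=0x2a
body[5] add  r6, r0, r2 -> r6=0x01
body[6] add  r4, r3, r6 -> r4=0xa8
epilogue: pop r7=0xac, sp=0x84
epilogue: pop r4=0x57, sp=0x85
prologue pushed ['r4', 'r7'] at ['0x84', '0x83']

MEM = 0xac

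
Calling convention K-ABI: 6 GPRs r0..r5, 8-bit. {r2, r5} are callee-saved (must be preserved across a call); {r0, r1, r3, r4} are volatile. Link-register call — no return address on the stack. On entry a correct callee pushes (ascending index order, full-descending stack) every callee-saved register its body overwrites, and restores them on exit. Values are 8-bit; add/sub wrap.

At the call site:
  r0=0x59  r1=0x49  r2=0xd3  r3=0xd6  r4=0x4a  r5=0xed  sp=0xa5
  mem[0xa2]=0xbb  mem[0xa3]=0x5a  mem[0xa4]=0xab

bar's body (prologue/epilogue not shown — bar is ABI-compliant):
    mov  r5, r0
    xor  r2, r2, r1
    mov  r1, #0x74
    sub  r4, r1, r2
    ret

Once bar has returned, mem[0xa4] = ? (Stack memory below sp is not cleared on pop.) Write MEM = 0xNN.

prologue: push r2 → mem[0xa4]=0xd3, sp=0xa4
prologue: push r5 → mem[0xa3]=0xed, sp=0xa3
body[0] mov  r5, r0 → r5=0x59
body[1] xor  r2, r2, r1 → r2=0x9a
body[2] mov  r1, #0x74 → r1=0x74
body[3] sub  r4, r1, r2 → r4=0xda
epilogue: pop r5=0xed, sp=0xa4
epilogue: pop r2=0xd3, sp=0xa5
prologue pushed ['r2', 'r5'] at ['0xa4', '0xa3']

MEM = 0xd3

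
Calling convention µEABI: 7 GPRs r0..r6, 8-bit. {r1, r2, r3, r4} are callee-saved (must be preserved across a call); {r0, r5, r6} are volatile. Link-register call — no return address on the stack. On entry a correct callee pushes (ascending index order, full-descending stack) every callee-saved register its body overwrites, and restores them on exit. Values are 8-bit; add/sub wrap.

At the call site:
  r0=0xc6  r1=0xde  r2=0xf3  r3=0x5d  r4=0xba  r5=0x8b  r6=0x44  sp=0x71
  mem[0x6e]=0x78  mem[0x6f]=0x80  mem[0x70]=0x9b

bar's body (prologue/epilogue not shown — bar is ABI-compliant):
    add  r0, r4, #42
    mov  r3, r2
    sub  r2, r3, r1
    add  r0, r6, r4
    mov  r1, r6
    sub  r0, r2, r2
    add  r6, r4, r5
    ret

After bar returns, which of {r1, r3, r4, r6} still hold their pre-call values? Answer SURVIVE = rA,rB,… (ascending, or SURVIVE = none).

SURVIVE = r1,r3,r4

prologue: push r1 -> mem[0x70]=0xde, sp=0x70
prologue: push r2 -> mem[0x6f]=0xf3, sp=0x6f
prologue: push r3 -> mem[0x6e]=0x5d, sp=0x6e
body[0] add  r0, r4, #42 -> r0=0xe4
body[1] mov  r3, r2 -> r3=0xf3
body[2] sub  r2, r3, r1 -> r2=0x15
body[3] add  r0, r6, r4 -> r0=0xfe
body[4] mov  r1, r6 -> r1=0x44
body[5] sub  r0, r2, r2 -> r0=0x00
body[6] add  r6, r4, r5 -> r6=0x45
epilogue: pop r3=0x5d, sp=0x6f
epilogue: pop r2=0xf3, sp=0x70
epilogue: pop r1=0xde, sp=0x71
r1: callee-saved, written=True
r3: callee-saved, written=True
r4: callee-saved, written=False
r6: caller-saved, written=True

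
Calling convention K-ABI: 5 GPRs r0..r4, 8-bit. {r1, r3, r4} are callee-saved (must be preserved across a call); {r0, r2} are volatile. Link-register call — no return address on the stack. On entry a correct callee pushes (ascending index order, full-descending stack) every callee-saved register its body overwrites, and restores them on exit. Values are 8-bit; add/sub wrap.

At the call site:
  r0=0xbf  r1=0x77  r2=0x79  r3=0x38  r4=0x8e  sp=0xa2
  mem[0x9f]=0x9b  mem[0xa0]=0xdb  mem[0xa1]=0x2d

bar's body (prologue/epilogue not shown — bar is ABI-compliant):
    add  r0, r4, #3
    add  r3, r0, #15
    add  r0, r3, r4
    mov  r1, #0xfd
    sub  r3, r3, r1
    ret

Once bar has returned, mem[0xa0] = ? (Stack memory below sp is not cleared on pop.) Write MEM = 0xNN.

prologue: push r1 → mem[0xa1]=0x77, sp=0xa1
prologue: push r3 → mem[0xa0]=0x38, sp=0xa0
body[0] add  r0, r4, #3 → r0=0x91
body[1] add  r3, r0, #15 → r3=0xa0
body[2] add  r0, r3, r4 → r0=0x2e
body[3] mov  r1, #0xfd → r1=0xfd
body[4] sub  r3, r3, r1 → r3=0xa3
epilogue: pop r3=0x38, sp=0xa1
epilogue: pop r1=0x77, sp=0xa2
prologue pushed ['r1', 'r3'] at ['0xa1', '0xa0']

MEM = 0x38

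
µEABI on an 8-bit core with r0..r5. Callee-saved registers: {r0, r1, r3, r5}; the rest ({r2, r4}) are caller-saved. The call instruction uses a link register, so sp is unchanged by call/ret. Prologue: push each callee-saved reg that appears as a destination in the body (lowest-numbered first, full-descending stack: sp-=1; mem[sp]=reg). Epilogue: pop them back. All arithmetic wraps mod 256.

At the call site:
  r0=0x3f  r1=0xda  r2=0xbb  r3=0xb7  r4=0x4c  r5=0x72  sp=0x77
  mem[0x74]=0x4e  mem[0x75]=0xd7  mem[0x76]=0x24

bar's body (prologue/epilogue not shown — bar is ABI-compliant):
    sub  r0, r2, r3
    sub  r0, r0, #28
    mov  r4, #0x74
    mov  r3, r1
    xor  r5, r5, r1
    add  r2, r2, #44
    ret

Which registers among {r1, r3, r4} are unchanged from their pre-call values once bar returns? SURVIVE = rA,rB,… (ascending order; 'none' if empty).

prologue: push r0 -> mem[0x76]=0x3f, sp=0x76
prologue: push r3 -> mem[0x75]=0xb7, sp=0x75
prologue: push r5 -> mem[0x74]=0x72, sp=0x74
body[0] sub  r0, r2, r3 -> r0=0x04
body[1] sub  r0, r0, #28 -> r0=0xe8
body[2] mov  r4, #0x74 -> r4=0x74
body[3] mov  r3, r1 -> r3=0xda
body[4] xor  r5, r5, r1 -> r5=0xa8
body[5] add  r2, r2, #44 -> r2=0xe7
epilogue: pop r5=0x72, sp=0x75
epilogue: pop r3=0xb7, sp=0x76
epilogue: pop r0=0x3f, sp=0x77
r1: callee-saved, written=False
r3: callee-saved, written=True
r4: caller-saved, written=True

SURVIVE = r1,r3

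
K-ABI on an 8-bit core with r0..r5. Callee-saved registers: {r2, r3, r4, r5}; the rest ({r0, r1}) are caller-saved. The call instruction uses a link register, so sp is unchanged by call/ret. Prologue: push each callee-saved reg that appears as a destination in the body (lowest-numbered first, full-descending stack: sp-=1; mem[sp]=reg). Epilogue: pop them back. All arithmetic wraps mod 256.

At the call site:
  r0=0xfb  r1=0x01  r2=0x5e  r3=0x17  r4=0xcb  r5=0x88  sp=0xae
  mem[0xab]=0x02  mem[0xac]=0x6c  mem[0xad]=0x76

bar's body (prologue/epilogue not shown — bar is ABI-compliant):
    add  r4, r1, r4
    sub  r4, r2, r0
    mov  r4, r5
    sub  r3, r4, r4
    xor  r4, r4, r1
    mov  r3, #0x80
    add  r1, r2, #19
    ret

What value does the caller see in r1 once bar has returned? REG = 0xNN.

REG = 0x71

prologue: push r3 → mem[0xad]=0x17, sp=0xad
prologue: push r4 → mem[0xac]=0xcb, sp=0xac
body[0] add  r4, r1, r4 → r4=0xcc
body[1] sub  r4, r2, r0 → r4=0x63
body[2] mov  r4, r5 → r4=0x88
body[3] sub  r3, r4, r4 → r3=0x00
body[4] xor  r4, r4, r1 → r4=0x89
body[5] mov  r3, #0x80 → r3=0x80
body[6] add  r1, r2, #19 → r1=0x71
epilogue: pop r4=0xcb, sp=0xad
epilogue: pop r3=0x17, sp=0xae
r1 is caller-saved → body value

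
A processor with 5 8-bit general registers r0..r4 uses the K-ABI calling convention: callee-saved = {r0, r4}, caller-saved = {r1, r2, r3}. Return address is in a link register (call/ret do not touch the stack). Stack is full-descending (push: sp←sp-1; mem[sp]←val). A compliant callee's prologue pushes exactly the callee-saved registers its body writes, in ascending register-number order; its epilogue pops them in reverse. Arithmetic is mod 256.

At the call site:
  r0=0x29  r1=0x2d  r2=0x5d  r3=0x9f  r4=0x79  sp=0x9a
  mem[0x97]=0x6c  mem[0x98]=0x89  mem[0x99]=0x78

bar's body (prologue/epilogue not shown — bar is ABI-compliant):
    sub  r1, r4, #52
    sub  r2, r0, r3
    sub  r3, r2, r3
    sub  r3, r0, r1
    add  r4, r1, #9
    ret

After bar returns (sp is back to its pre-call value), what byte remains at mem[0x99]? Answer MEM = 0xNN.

prologue: push r4 → mem[0x99]=0x79, sp=0x99
body[0] sub  r1, r4, #52 → r1=0x45
body[1] sub  r2, r0, r3 → r2=0x8a
body[2] sub  r3, r2, r3 → r3=0xeb
body[3] sub  r3, r0, r1 → r3=0xe4
body[4] add  r4, r1, #9 → r4=0x4e
epilogue: pop r4=0x79, sp=0x9a
prologue pushed ['r4'] at ['0x99']

MEM = 0x79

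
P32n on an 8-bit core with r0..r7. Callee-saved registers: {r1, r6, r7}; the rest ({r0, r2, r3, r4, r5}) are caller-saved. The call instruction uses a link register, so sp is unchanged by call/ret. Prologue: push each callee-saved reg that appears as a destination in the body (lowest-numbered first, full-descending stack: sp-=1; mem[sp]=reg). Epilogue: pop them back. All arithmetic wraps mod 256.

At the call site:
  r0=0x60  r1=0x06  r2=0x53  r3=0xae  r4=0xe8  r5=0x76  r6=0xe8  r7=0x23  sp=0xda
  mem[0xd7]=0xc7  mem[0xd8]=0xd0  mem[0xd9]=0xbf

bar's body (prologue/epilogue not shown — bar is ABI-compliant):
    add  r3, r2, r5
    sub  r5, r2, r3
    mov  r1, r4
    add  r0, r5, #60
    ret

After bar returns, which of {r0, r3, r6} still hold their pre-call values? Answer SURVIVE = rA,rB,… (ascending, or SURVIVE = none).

SURVIVE = r6

prologue: push r1 -> mem[0xd9]=0x06, sp=0xd9
body[0] add  r3, r2, r5 -> r3=0xc9
body[1] sub  r5, r2, r3 -> r5=0x8a
body[2] mov  r1, r4 -> r1=0xe8
body[3] add  r0, r5, #60 -> r0=0xc6
epilogue: pop r1=0x06, sp=0xda
r0: caller-saved, written=True
r3: caller-saved, written=True
r6: callee-saved, written=False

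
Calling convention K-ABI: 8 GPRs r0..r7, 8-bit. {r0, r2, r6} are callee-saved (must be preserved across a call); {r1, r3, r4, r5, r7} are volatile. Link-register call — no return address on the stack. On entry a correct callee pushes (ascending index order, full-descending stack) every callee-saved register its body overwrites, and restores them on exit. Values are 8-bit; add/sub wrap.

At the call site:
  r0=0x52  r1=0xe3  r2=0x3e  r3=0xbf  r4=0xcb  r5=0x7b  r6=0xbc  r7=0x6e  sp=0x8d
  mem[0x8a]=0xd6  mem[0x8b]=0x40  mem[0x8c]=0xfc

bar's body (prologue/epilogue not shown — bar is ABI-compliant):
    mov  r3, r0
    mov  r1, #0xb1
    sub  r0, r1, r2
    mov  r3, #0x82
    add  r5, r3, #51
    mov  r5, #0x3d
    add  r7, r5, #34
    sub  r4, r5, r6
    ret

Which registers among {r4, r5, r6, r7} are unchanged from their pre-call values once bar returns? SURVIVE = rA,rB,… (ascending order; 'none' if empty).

SURVIVE = r6

prologue: push r0 → mem[0x8c]=0x52, sp=0x8c
body[0] mov  r3, r0 → r3=0x52
body[1] mov  r1, #0xb1 → r1=0xb1
body[2] sub  r0, r1, r2 → r0=0x73
body[3] mov  r3, #0x82 → r3=0x82
body[4] add  r5, r3, #51 → r5=0xb5
body[5] mov  r5, #0x3d → r5=0x3d
body[6] add  r7, r5, #34 → r7=0x5f
body[7] sub  r4, r5, r6 → r4=0x81
epilogue: pop r0=0x52, sp=0x8d
r4: caller-saved, written=True
r5: caller-saved, written=True
r6: callee-saved, written=False
r7: caller-saved, written=True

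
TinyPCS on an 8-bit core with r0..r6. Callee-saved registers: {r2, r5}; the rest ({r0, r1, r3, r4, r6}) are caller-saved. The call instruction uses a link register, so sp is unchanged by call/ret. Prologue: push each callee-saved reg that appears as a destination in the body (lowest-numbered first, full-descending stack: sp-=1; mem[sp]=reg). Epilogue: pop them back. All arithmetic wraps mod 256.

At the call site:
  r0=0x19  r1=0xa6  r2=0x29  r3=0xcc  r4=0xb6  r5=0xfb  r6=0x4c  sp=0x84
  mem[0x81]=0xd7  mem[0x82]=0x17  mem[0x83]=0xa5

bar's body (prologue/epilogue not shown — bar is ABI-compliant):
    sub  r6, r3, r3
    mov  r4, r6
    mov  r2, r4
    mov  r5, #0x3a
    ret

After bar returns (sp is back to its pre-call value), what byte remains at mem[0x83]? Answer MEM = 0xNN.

prologue: push r2 → mem[0x83]=0x29, sp=0x83
prologue: push r5 → mem[0x82]=0xfb, sp=0x82
body[0] sub  r6, r3, r3 → r6=0x00
body[1] mov  r4, r6 → r4=0x00
body[2] mov  r2, r4 → r2=0x00
body[3] mov  r5, #0x3a → r5=0x3a
epilogue: pop r5=0xfb, sp=0x83
epilogue: pop r2=0x29, sp=0x84
prologue pushed ['r2', 'r5'] at ['0x83', '0x82']

MEM = 0x29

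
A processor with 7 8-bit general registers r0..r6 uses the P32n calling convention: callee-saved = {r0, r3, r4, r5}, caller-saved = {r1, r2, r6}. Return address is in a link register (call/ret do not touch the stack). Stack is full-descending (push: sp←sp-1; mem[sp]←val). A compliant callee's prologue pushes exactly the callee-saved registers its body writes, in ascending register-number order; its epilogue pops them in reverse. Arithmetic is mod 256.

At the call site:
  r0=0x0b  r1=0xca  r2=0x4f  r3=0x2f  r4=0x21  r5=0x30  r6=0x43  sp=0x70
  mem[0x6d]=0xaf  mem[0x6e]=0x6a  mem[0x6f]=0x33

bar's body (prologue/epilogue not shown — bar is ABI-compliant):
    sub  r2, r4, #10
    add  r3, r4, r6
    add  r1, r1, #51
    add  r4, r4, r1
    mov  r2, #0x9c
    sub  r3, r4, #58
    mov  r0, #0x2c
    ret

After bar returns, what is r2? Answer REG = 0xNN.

prologue: push r0 -> mem[0x6f]=0x0b, sp=0x6f
prologue: push r3 -> mem[0x6e]=0x2f, sp=0x6e
prologue: push r4 -> mem[0x6d]=0x21, sp=0x6d
body[0] sub  r2, r4, #10 -> r2=0x17
body[1] add  r3, r4, r6 -> r3=0x64
body[2] add  r1, r1, #51 -> r1=0xfd
body[3] add  r4, r4, r1 -> r4=0x1e
body[4] mov  r2, #0x9c -> r2=0x9c
body[5] sub  r3, r4, #58 -> r3=0xe4
body[6] mov  r0, #0x2c -> r0=0x2c
epilogue: pop r4=0x21, sp=0x6e
epilogue: pop r3=0x2f, sp=0x6f
epilogue: pop r0=0x0b, sp=0x70
r2 is caller-saved -> body value

REG = 0x9c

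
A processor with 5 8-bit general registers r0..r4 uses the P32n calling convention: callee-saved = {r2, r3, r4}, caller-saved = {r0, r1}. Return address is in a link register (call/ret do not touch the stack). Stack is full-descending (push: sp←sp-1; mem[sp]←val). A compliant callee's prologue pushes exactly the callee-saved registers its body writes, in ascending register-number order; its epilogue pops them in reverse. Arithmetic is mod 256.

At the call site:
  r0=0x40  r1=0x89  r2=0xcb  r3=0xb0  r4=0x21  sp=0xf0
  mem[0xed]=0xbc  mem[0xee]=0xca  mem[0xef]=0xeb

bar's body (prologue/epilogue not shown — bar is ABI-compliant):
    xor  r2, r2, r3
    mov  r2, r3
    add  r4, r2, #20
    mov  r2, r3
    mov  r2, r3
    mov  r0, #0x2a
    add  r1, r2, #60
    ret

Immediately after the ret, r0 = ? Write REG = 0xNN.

REG = 0x2a

prologue: push r2 -> mem[0xef]=0xcb, sp=0xef
prologue: push r4 -> mem[0xee]=0x21, sp=0xee
body[0] xor  r2, r2, r3 -> r2=0x7b
body[1] mov  r2, r3 -> r2=0xb0
body[2] add  r4, r2, #20 -> r4=0xc4
body[3] mov  r2, r3 -> r2=0xb0
body[4] mov  r2, r3 -> r2=0xb0
body[5] mov  r0, #0x2a -> r0=0x2a
body[6] add  r1, r2, #60 -> r1=0xec
epilogue: pop r4=0x21, sp=0xef
epilogue: pop r2=0xcb, sp=0xf0
r0 is caller-saved -> body value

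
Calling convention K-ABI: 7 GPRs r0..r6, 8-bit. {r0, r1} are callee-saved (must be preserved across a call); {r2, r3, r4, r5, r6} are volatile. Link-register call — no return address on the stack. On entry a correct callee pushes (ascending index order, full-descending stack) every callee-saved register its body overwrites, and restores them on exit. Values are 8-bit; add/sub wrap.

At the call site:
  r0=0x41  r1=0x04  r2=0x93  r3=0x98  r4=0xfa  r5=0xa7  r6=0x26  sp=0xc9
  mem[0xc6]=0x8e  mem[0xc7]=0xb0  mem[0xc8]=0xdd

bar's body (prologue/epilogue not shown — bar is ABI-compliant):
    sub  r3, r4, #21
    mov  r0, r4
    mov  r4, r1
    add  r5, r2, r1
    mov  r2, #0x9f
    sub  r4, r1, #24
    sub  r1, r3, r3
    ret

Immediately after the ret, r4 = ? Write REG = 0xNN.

prologue: push r0 → mem[0xc8]=0x41, sp=0xc8
prologue: push r1 → mem[0xc7]=0x04, sp=0xc7
body[0] sub  r3, r4, #21 → r3=0xe5
body[1] mov  r0, r4 → r0=0xfa
body[2] mov  r4, r1 → r4=0x04
body[3] add  r5, r2, r1 → r5=0x97
body[4] mov  r2, #0x9f → r2=0x9f
body[5] sub  r4, r1, #24 → r4=0xec
body[6] sub  r1, r3, r3 → r1=0x00
epilogue: pop r1=0x04, sp=0xc8
epilogue: pop r0=0x41, sp=0xc9
r4 is caller-saved → body value

REG = 0xec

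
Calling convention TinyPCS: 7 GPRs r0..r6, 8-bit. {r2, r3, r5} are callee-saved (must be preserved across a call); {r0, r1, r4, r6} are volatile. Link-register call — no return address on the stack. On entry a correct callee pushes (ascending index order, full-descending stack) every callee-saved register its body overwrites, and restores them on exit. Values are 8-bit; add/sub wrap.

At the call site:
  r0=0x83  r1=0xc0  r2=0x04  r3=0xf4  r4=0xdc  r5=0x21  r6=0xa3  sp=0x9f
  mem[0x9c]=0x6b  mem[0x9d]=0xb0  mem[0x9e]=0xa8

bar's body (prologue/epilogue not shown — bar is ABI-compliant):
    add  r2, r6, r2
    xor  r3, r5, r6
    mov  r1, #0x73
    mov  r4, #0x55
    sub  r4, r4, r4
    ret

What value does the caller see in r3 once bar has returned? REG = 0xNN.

REG = 0xf4

prologue: push r2 → mem[0x9e]=0x04, sp=0x9e
prologue: push r3 → mem[0x9d]=0xf4, sp=0x9d
body[0] add  r2, r6, r2 → r2=0xa7
body[1] xor  r3, r5, r6 → r3=0x82
body[2] mov  r1, #0x73 → r1=0x73
body[3] mov  r4, #0x55 → r4=0x55
body[4] sub  r4, r4, r4 → r4=0x00
epilogue: pop r3=0xf4, sp=0x9e
epilogue: pop r2=0x04, sp=0x9f
r3 is callee-saved → restored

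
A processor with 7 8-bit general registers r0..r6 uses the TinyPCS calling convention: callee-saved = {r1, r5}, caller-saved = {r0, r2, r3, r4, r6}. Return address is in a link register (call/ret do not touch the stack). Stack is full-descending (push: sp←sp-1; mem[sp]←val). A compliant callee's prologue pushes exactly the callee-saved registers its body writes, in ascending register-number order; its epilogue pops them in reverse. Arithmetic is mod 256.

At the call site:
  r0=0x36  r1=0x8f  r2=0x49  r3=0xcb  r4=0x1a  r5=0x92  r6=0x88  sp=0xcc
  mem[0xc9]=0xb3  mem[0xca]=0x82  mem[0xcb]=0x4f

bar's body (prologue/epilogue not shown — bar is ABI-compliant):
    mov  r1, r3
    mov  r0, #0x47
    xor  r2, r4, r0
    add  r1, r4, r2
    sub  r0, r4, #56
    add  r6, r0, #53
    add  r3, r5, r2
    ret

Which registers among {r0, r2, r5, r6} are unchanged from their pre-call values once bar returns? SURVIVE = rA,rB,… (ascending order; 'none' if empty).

prologue: push r1 -> mem[0xcb]=0x8f, sp=0xcb
body[0] mov  r1, r3 -> r1=0xcb
body[1] mov  r0, #0x47 -> r0=0x47
body[2] xor  r2, r4, r0 -> r2=0x5d
body[3] add  r1, r4, r2 -> r1=0x77
body[4] sub  r0, r4, #56 -> r0=0xe2
body[5] add  r6, r0, #53 -> r6=0x17
body[6] add  r3, r5, r2 -> r3=0xef
epilogue: pop r1=0x8f, sp=0xcc
r0: caller-saved, written=True
r2: caller-saved, written=True
r5: callee-saved, written=False
r6: caller-saved, written=True

SURVIVE = r5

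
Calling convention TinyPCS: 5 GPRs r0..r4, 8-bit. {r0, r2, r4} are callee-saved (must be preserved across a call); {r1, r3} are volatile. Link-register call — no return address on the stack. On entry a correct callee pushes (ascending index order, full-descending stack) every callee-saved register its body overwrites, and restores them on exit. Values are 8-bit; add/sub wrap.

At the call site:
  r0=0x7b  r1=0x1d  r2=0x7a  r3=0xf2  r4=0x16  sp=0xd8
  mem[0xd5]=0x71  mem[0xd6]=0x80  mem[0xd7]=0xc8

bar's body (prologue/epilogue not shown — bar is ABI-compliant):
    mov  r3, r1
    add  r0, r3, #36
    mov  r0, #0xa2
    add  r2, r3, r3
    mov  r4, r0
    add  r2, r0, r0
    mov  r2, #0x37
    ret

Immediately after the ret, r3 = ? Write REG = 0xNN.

prologue: push r0 -> mem[0xd7]=0x7b, sp=0xd7
prologue: push r2 -> mem[0xd6]=0x7a, sp=0xd6
prologue: push r4 -> mem[0xd5]=0x16, sp=0xd5
body[0] mov  r3, r1 -> r3=0x1d
body[1] add  r0, r3, #36 -> r0=0x41
body[2] mov  r0, #0xa2 -> r0=0xa2
body[3] add  r2, r3, r3 -> r2=0x3a
body[4] mov  r4, r0 -> r4=0xa2
body[5] add  r2, r0, r0 -> r2=0x44
body[6] mov  r2, #0x37 -> r2=0x37
epilogue: pop r4=0x16, sp=0xd6
epilogue: pop r2=0x7a, sp=0xd7
epilogue: pop r0=0x7b, sp=0xd8
r3 is caller-saved -> body value

REG = 0x1d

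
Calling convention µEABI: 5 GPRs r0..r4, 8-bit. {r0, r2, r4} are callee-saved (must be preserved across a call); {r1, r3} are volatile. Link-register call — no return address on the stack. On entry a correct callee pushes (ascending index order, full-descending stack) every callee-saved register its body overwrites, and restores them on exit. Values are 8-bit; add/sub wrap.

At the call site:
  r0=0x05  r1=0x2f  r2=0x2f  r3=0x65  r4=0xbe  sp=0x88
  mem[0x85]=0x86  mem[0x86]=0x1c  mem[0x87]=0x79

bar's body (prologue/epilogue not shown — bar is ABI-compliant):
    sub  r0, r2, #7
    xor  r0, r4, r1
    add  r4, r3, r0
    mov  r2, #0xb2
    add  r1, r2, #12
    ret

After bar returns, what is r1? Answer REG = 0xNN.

prologue: push r0 -> mem[0x87]=0x05, sp=0x87
prologue: push r2 -> mem[0x86]=0x2f, sp=0x86
prologue: push r4 -> mem[0x85]=0xbe, sp=0x85
body[0] sub  r0, r2, #7 -> r0=0x28
body[1] xor  r0, r4, r1 -> r0=0x91
body[2] add  r4, r3, r0 -> r4=0xf6
body[3] mov  r2, #0xb2 -> r2=0xb2
body[4] add  r1, r2, #12 -> r1=0xbe
epilogue: pop r4=0xbe, sp=0x86
epilogue: pop r2=0x2f, sp=0x87
epilogue: pop r0=0x05, sp=0x88
r1 is caller-saved -> body value

REG = 0xbe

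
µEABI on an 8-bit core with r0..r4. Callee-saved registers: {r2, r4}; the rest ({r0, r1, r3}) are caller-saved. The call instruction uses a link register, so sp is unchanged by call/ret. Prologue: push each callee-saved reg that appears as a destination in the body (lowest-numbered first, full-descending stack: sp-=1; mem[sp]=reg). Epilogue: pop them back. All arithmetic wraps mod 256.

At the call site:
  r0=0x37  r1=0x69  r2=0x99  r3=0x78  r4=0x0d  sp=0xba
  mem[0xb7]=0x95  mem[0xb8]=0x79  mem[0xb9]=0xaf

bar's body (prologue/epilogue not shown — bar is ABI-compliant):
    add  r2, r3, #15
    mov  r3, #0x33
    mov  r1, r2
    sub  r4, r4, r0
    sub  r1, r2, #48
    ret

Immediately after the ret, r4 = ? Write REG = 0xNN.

REG = 0x0d

prologue: push r2 -> mem[0xb9]=0x99, sp=0xb9
prologue: push r4 -> mem[0xb8]=0x0d, sp=0xb8
body[0] add  r2, r3, #15 -> r2=0x87
body[1] mov  r3, #0x33 -> r3=0x33
body[2] mov  r1, r2 -> r1=0x87
body[3] sub  r4, r4, r0 -> r4=0xd6
body[4] sub  r1, r2, #48 -> r1=0x57
epilogue: pop r4=0x0d, sp=0xb9
epilogue: pop r2=0x99, sp=0xba
r4 is callee-saved -> restored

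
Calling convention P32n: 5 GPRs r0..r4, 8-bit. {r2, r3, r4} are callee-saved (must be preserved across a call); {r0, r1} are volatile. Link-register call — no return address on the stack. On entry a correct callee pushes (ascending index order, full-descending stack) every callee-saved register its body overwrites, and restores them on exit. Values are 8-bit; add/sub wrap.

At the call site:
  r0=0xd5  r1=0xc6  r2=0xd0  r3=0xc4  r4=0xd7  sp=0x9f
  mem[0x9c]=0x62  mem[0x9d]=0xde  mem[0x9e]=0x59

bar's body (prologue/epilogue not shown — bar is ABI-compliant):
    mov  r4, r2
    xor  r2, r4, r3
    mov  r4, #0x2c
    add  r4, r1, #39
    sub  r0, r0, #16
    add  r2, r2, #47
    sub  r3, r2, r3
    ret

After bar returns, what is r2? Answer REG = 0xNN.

REG = 0xd0

prologue: push r2 → mem[0x9e]=0xd0, sp=0x9e
prologue: push r3 → mem[0x9d]=0xc4, sp=0x9d
prologue: push r4 → mem[0x9c]=0xd7, sp=0x9c
body[0] mov  r4, r2 → r4=0xd0
body[1] xor  r2, r4, r3 → r2=0x14
body[2] mov  r4, #0x2c → r4=0x2c
body[3] add  r4, r1, #39 → r4=0xed
body[4] sub  r0, r0, #16 → r0=0xc5
body[5] add  r2, r2, #47 → r2=0x43
body[6] sub  r3, r2, r3 → r3=0x7f
epilogue: pop r4=0xd7, sp=0x9d
epilogue: pop r3=0xc4, sp=0x9e
epilogue: pop r2=0xd0, sp=0x9f
r2 is callee-saved → restored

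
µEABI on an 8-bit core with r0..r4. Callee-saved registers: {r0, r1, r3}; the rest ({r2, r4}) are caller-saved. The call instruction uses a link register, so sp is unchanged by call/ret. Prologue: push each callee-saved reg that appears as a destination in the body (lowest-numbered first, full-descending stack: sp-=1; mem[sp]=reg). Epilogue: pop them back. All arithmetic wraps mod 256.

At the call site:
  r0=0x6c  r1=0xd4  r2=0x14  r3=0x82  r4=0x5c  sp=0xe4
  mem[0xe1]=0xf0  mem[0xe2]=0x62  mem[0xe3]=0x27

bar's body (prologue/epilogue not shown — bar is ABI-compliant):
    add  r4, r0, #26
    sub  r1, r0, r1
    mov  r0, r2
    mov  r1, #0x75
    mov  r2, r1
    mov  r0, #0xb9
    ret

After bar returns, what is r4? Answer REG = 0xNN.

REG = 0x86

prologue: push r0 → mem[0xe3]=0x6c, sp=0xe3
prologue: push r1 → mem[0xe2]=0xd4, sp=0xe2
body[0] add  r4, r0, #26 → r4=0x86
body[1] sub  r1, r0, r1 → r1=0x98
body[2] mov  r0, r2 → r0=0x14
body[3] mov  r1, #0x75 → r1=0x75
body[4] mov  r2, r1 → r2=0x75
body[5] mov  r0, #0xb9 → r0=0xb9
epilogue: pop r1=0xd4, sp=0xe3
epilogue: pop r0=0x6c, sp=0xe4
r4 is caller-saved → body value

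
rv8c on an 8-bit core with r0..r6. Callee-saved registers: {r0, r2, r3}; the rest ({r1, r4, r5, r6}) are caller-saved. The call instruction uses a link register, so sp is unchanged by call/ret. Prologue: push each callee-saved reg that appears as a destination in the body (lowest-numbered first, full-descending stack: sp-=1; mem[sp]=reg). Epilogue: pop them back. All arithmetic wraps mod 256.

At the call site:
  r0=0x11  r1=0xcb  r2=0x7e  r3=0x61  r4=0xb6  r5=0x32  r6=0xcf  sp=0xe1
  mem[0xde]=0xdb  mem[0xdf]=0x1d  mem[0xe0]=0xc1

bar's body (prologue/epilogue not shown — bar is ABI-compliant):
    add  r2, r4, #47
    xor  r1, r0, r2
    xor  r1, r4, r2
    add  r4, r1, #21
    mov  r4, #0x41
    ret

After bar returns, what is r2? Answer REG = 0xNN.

REG = 0x7e

prologue: push r2 → mem[0xe0]=0x7e, sp=0xe0
body[0] add  r2, r4, #47 → r2=0xe5
body[1] xor  r1, r0, r2 → r1=0xf4
body[2] xor  r1, r4, r2 → r1=0x53
body[3] add  r4, r1, #21 → r4=0x68
body[4] mov  r4, #0x41 → r4=0x41
epilogue: pop r2=0x7e, sp=0xe1
r2 is callee-saved → restored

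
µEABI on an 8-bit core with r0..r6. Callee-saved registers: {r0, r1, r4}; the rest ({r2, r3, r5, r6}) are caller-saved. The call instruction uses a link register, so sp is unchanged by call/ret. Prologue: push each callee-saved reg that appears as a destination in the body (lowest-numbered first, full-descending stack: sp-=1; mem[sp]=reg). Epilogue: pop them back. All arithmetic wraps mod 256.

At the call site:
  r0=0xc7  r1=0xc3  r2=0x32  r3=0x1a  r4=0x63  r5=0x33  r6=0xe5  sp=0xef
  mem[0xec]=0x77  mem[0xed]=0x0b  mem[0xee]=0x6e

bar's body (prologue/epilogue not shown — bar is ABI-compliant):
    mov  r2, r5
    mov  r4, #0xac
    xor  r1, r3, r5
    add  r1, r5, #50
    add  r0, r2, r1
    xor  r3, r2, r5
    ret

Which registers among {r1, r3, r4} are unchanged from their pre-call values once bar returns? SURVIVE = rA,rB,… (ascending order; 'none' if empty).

SURVIVE = r1,r4

prologue: push r0 → mem[0xee]=0xc7, sp=0xee
prologue: push r1 → mem[0xed]=0xc3, sp=0xed
prologue: push r4 → mem[0xec]=0x63, sp=0xec
body[0] mov  r2, r5 → r2=0x33
body[1] mov  r4, #0xac → r4=0xac
body[2] xor  r1, r3, r5 → r1=0x29
body[3] add  r1, r5, #50 → r1=0x65
body[4] add  r0, r2, r1 → r0=0x98
body[5] xor  r3, r2, r5 → r3=0x00
epilogue: pop r4=0x63, sp=0xed
epilogue: pop r1=0xc3, sp=0xee
epilogue: pop r0=0xc7, sp=0xef
r1: callee-saved, written=True
r3: caller-saved, written=True
r4: callee-saved, written=True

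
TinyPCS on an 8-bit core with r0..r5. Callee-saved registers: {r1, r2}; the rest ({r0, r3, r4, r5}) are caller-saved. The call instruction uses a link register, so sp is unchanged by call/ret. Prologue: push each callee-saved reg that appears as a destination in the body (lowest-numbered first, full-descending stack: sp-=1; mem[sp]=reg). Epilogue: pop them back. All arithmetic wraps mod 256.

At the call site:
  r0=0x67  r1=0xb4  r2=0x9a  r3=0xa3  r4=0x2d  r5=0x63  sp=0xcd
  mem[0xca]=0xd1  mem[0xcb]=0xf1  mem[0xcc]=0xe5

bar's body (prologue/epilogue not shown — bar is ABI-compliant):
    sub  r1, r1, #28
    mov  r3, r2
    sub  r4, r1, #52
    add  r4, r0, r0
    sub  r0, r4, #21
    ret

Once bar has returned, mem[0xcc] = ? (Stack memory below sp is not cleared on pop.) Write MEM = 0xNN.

prologue: push r1 -> mem[0xcc]=0xb4, sp=0xcc
body[0] sub  r1, r1, #28 -> r1=0x98
body[1] mov  r3, r2 -> r3=0x9a
body[2] sub  r4, r1, #52 -> r4=0x64
body[3] add  r4, r0, r0 -> r4=0xce
body[4] sub  r0, r4, #21 -> r0=0xb9
epilogue: pop r1=0xb4, sp=0xcd
prologue pushed ['r1'] at ['0xcc']

MEM = 0xb4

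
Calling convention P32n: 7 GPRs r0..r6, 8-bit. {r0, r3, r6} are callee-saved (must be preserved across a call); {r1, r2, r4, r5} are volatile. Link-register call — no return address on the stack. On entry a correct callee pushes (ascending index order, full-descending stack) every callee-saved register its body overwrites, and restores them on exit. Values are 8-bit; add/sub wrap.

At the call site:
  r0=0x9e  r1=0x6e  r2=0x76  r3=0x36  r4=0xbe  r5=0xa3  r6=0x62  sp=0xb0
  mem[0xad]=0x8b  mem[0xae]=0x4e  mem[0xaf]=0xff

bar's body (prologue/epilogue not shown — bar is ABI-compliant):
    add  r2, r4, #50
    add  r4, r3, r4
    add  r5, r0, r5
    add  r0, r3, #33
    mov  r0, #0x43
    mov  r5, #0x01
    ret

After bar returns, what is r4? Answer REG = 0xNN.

prologue: push r0 -> mem[0xaf]=0x9e, sp=0xaf
body[0] add  r2, r4, #50 -> r2=0xf0
body[1] add  r4, r3, r4 -> r4=0xf4
body[2] add  r5, r0, r5 -> r5=0x41
body[3] add  r0, r3, #33 -> r0=0x57
body[4] mov  r0, #0x43 -> r0=0x43
body[5] mov  r5, #0x01 -> r5=0x01
epilogue: pop r0=0x9e, sp=0xb0
r4 is caller-saved -> body value

REG = 0xf4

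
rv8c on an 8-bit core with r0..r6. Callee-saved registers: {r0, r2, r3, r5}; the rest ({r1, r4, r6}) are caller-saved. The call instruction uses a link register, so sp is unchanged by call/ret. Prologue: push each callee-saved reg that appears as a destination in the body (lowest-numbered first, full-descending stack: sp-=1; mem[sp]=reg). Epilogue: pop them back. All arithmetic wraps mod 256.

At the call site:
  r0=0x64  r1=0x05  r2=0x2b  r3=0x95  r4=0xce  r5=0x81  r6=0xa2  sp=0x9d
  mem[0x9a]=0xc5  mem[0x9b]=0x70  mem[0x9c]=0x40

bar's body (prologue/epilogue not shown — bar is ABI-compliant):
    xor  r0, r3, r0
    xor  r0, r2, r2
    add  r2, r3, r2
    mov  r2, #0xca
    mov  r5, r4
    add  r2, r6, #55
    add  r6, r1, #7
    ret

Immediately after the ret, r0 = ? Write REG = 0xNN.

prologue: push r0 → mem[0x9c]=0x64, sp=0x9c
prologue: push r2 → mem[0x9b]=0x2b, sp=0x9b
prologue: push r5 → mem[0x9a]=0x81, sp=0x9a
body[0] xor  r0, r3, r0 → r0=0xf1
body[1] xor  r0, r2, r2 → r0=0x00
body[2] add  r2, r3, r2 → r2=0xc0
body[3] mov  r2, #0xca → r2=0xca
body[4] mov  r5, r4 → r5=0xce
body[5] add  r2, r6, #55 → r2=0xd9
body[6] add  r6, r1, #7 → r6=0x0c
epilogue: pop r5=0x81, sp=0x9b
epilogue: pop r2=0x2b, sp=0x9c
epilogue: pop r0=0x64, sp=0x9d
r0 is callee-saved → restored

REG = 0x64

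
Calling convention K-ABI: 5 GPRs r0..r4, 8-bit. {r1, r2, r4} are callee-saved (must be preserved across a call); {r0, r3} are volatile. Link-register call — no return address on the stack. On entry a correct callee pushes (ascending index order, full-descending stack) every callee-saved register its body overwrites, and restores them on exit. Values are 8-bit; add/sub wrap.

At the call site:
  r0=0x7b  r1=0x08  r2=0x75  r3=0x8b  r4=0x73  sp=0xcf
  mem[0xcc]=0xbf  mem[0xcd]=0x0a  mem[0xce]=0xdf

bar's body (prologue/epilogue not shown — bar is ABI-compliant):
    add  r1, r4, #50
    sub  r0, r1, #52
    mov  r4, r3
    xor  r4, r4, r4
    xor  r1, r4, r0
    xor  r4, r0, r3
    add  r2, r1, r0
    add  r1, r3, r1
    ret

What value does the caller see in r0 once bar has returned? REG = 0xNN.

prologue: push r1 -> mem[0xce]=0x08, sp=0xce
prologue: push r2 -> mem[0xcd]=0x75, sp=0xcd
prologue: push r4 -> mem[0xcc]=0x73, sp=0xcc
body[0] add  r1, r4, #50 -> r1=0xa5
body[1] sub  r0, r1, #52 -> r0=0x71
body[2] mov  r4, r3 -> r4=0x8b
body[3] xor  r4, r4, r4 -> r4=0x00
body[4] xor  r1, r4, r0 -> r1=0x71
body[5] xor  r4, r0, r3 -> r4=0xfa
body[6] add  r2, r1, r0 -> r2=0xe2
body[7] add  r1, r3, r1 -> r1=0xfc
epilogue: pop r4=0x73, sp=0xcd
epilogue: pop r2=0x75, sp=0xce
epilogue: pop r1=0x08, sp=0xcf
r0 is caller-saved -> body value

REG = 0x71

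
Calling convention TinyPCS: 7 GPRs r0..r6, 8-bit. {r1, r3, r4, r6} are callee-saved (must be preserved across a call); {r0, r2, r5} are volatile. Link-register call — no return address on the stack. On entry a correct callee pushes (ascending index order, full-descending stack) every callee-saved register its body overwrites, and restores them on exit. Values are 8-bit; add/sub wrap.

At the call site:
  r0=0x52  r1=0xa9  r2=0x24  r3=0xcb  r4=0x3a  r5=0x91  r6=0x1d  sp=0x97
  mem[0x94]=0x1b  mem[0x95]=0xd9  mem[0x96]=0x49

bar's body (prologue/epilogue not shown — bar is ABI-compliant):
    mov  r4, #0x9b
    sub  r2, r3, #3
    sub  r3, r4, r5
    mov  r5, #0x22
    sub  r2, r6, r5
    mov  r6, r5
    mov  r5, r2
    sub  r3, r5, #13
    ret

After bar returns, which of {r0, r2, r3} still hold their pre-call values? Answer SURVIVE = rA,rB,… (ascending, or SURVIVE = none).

SURVIVE = r0,r3

prologue: push r3 → mem[0x96]=0xcb, sp=0x96
prologue: push r4 → mem[0x95]=0x3a, sp=0x95
prologue: push r6 → mem[0x94]=0x1d, sp=0x94
body[0] mov  r4, #0x9b → r4=0x9b
body[1] sub  r2, r3, #3 → r2=0xc8
body[2] sub  r3, r4, r5 → r3=0x0a
body[3] mov  r5, #0x22 → r5=0x22
body[4] sub  r2, r6, r5 → r2=0xfb
body[5] mov  r6, r5 → r6=0x22
body[6] mov  r5, r2 → r5=0xfb
body[7] sub  r3, r5, #13 → r3=0xee
epilogue: pop r6=0x1d, sp=0x95
epilogue: pop r4=0x3a, sp=0x96
epilogue: pop r3=0xcb, sp=0x97
r0: caller-saved, written=False
r2: caller-saved, written=True
r3: callee-saved, written=True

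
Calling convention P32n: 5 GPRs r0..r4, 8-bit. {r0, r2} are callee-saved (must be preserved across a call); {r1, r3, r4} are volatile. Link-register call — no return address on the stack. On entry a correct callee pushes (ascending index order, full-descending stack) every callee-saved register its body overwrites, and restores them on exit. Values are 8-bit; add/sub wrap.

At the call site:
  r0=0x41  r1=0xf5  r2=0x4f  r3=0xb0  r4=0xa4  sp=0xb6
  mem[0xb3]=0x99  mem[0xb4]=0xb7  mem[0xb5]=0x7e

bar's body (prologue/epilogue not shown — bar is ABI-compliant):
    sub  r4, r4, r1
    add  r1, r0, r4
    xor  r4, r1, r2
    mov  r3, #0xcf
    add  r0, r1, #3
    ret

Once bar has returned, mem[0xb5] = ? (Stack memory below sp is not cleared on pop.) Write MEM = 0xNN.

prologue: push r0 -> mem[0xb5]=0x41, sp=0xb5
body[0] sub  r4, r4, r1 -> r4=0xaf
body[1] add  r1, r0, r4 -> r1=0xf0
body[2] xor  r4, r1, r2 -> r4=0xbf
body[3] mov  r3, #0xcf -> r3=0xcf
body[4] add  r0, r1, #3 -> r0=0xf3
epilogue: pop r0=0x41, sp=0xb6
prologue pushed ['r0'] at ['0xb5']

MEM = 0x41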